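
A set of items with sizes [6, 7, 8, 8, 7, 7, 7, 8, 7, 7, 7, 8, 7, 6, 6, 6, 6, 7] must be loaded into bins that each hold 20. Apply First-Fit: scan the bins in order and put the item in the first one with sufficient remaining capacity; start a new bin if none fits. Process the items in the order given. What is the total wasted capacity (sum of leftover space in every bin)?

6 → bin 1 (remaining 14)
7 → bin 1 (remaining 7)
8 → bin 2 (remaining 12)
8 → bin 2 (remaining 4)
7 → bin 1 (remaining 0)
7 → bin 3 (remaining 13)
7 → bin 3 (remaining 6)
8 → bin 4 (remaining 12)
7 → bin 4 (remaining 5)
7 → bin 5 (remaining 13)
7 → bin 5 (remaining 6)
8 → bin 6 (remaining 12)
7 → bin 6 (remaining 5)
6 → bin 3 (remaining 0)
6 → bin 5 (remaining 0)
6 → bin 7 (remaining 14)
6 → bin 7 (remaining 8)
7 → bin 7 (remaining 1)
7 bins × 20 = 140; used 125; unused 15.

15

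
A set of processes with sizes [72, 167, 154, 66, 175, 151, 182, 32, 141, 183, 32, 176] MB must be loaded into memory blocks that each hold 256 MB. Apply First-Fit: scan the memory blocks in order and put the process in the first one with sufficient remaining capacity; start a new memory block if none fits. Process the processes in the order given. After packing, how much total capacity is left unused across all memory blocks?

517

Put 72 MB in memory block 1; 184 MB remain.
Put 167 MB in memory block 1; 17 MB remain.
Put 154 MB in memory block 2; 102 MB remain.
Put 66 MB in memory block 2; 36 MB remain.
Put 175 MB in memory block 3; 81 MB remain.
Put 151 MB in memory block 4; 105 MB remain.
Put 182 MB in memory block 5; 74 MB remain.
Put 32 MB in memory block 2; 4 MB remain.
Put 141 MB in memory block 6; 115 MB remain.
Put 183 MB in memory block 7; 73 MB remain.
Put 32 MB in memory block 3; 49 MB remain.
Put 176 MB in memory block 8; 80 MB remain.
8 memory blocks × 256 MB = 2048 MB; used 1531 MB; unused 517 MB.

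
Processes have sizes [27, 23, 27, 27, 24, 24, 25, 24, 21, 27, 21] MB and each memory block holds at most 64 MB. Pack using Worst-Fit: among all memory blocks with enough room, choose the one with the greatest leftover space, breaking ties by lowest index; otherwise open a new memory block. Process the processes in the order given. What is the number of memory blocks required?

6 memory blocks

memory block 1: place 27 MB, 37 MB left
memory block 1: place 23 MB, 14 MB left
memory block 2: place 27 MB, 37 MB left
memory block 2: place 27 MB, 10 MB left
memory block 3: place 24 MB, 40 MB left
memory block 3: place 24 MB, 16 MB left
memory block 4: place 25 MB, 39 MB left
memory block 4: place 24 MB, 15 MB left
memory block 5: place 21 MB, 43 MB left
memory block 5: place 27 MB, 16 MB left
memory block 6: place 21 MB, 43 MB left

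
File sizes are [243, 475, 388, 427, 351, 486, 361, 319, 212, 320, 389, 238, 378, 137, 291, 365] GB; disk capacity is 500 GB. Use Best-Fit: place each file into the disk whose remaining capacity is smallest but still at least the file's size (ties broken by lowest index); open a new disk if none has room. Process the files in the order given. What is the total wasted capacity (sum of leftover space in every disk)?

disk 1: place 243 GB, 257 GB left
disk 2: place 475 GB, 25 GB left
disk 3: place 388 GB, 112 GB left
disk 4: place 427 GB, 73 GB left
disk 5: place 351 GB, 149 GB left
disk 6: place 486 GB, 14 GB left
disk 7: place 361 GB, 139 GB left
disk 8: place 319 GB, 181 GB left
disk 1: place 212 GB, 45 GB left
disk 9: place 320 GB, 180 GB left
disk 10: place 389 GB, 111 GB left
disk 11: place 238 GB, 262 GB left
disk 12: place 378 GB, 122 GB left
disk 7: place 137 GB, 2 GB left
disk 13: place 291 GB, 209 GB left
disk 14: place 365 GB, 135 GB left
14 disks × 500 GB = 7000 GB; used 5380 GB; unused 1620 GB.

1620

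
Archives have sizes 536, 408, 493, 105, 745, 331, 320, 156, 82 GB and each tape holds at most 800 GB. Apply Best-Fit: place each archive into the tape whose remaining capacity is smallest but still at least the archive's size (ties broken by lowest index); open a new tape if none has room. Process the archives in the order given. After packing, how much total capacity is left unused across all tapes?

824

Put 536 GB in tape 1; 264 GB remain.
Put 408 GB in tape 2; 392 GB remain.
Put 493 GB in tape 3; 307 GB remain.
Put 105 GB in tape 1; 159 GB remain.
Put 745 GB in tape 4; 55 GB remain.
Put 331 GB in tape 2; 61 GB remain.
Put 320 GB in tape 5; 480 GB remain.
Put 156 GB in tape 1; 3 GB remain.
Put 82 GB in tape 3; 225 GB remain.
5 tapes × 800 GB = 4000 GB; used 3176 GB; unused 824 GB.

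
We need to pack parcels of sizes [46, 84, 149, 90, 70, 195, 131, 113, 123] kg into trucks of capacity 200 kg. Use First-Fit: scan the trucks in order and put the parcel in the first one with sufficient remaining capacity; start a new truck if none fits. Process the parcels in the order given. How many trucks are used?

7

46 kg → truck 1 (remaining 154 kg)
84 kg → truck 1 (remaining 70 kg)
149 kg → truck 2 (remaining 51 kg)
90 kg → truck 3 (remaining 110 kg)
70 kg → truck 1 (remaining 0 kg)
195 kg → truck 4 (remaining 5 kg)
131 kg → truck 5 (remaining 69 kg)
113 kg → truck 6 (remaining 87 kg)
123 kg → truck 7 (remaining 77 kg)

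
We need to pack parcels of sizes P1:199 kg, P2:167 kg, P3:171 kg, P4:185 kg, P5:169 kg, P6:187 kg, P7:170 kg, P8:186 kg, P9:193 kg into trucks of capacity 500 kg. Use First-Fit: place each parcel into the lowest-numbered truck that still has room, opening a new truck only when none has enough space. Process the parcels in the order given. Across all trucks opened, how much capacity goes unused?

P1 (199 kg) → truck 1 (remaining 301 kg)
P2 (167 kg) → truck 1 (remaining 134 kg)
P3 (171 kg) → truck 2 (remaining 329 kg)
P4 (185 kg) → truck 2 (remaining 144 kg)
P5 (169 kg) → truck 3 (remaining 331 kg)
P6 (187 kg) → truck 3 (remaining 144 kg)
P7 (170 kg) → truck 4 (remaining 330 kg)
P8 (186 kg) → truck 4 (remaining 144 kg)
P9 (193 kg) → truck 5 (remaining 307 kg)
5 trucks × 500 kg = 2500 kg; used 1627 kg; unused 873 kg.

873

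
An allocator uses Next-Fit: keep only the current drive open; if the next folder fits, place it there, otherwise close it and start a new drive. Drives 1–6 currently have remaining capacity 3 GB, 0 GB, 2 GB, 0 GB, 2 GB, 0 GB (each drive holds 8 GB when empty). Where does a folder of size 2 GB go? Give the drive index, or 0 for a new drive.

Next-Fit only looks at drive 6, which has 0 GB free.
2 GB does not fit, so a new drive is opened.

0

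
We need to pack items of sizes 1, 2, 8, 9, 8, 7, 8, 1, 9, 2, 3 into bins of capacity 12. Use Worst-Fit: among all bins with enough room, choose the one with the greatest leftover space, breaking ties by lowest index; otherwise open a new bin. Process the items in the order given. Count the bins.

bin 1: place 1, 11 left
bin 1: place 2, 9 left
bin 1: place 8, 1 left
bin 2: place 9, 3 left
bin 3: place 8, 4 left
bin 4: place 7, 5 left
bin 5: place 8, 4 left
bin 4: place 1, 4 left
bin 6: place 9, 3 left
bin 3: place 2, 2 left
bin 4: place 3, 1 left
Final bins: [1,2,8] [9] [8,2] [7,1,3] [8] [9].

6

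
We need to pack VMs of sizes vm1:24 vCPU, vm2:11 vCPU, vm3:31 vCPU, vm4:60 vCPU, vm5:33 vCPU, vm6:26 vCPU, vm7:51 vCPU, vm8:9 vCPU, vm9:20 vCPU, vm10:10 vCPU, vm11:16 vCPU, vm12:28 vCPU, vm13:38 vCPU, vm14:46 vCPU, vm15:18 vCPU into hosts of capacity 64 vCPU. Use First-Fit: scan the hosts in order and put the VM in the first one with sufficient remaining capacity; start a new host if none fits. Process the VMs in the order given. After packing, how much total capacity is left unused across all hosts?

Put vm1 (24 vCPU) in host 1; 40 vCPU remain.
Put vm2 (11 vCPU) in host 1; 29 vCPU remain.
Put vm3 (31 vCPU) in host 2; 33 vCPU remain.
Put vm4 (60 vCPU) in host 3; 4 vCPU remain.
Put vm5 (33 vCPU) in host 2; 0 vCPU remain.
Put vm6 (26 vCPU) in host 1; 3 vCPU remain.
Put vm7 (51 vCPU) in host 4; 13 vCPU remain.
Put vm8 (9 vCPU) in host 4; 4 vCPU remain.
Put vm9 (20 vCPU) in host 5; 44 vCPU remain.
Put vm10 (10 vCPU) in host 5; 34 vCPU remain.
Put vm11 (16 vCPU) in host 5; 18 vCPU remain.
Put vm12 (28 vCPU) in host 6; 36 vCPU remain.
Put vm13 (38 vCPU) in host 7; 26 vCPU remain.
Put vm14 (46 vCPU) in host 8; 18 vCPU remain.
Put vm15 (18 vCPU) in host 5; 0 vCPU remain.
8 hosts × 64 vCPU = 512 vCPU; used 421 vCPU; unused 91 vCPU.

91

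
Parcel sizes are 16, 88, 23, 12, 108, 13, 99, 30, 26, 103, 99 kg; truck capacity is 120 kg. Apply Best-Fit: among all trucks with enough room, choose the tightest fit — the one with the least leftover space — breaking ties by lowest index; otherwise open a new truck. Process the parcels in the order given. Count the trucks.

Put 16 kg in truck 1; 104 kg remain.
Put 88 kg in truck 1; 16 kg remain.
Put 23 kg in truck 2; 97 kg remain.
Put 12 kg in truck 1; 4 kg remain.
Put 108 kg in truck 3; 12 kg remain.
Put 13 kg in truck 2; 84 kg remain.
Put 99 kg in truck 4; 21 kg remain.
Put 30 kg in truck 2; 54 kg remain.
Put 26 kg in truck 2; 28 kg remain.
Put 103 kg in truck 5; 17 kg remain.
Put 99 kg in truck 6; 21 kg remain.
Final trucks: [16,88,12] [23,13,30,26] [108] [99] [103] [99].

6 trucks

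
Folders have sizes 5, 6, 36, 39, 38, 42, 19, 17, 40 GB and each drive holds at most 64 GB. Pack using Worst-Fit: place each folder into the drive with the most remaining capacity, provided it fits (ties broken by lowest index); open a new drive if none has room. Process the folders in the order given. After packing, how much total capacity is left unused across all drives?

78

Put 5 GB in drive 1; 59 GB remain.
Put 6 GB in drive 1; 53 GB remain.
Put 36 GB in drive 1; 17 GB remain.
Put 39 GB in drive 2; 25 GB remain.
Put 38 GB in drive 3; 26 GB remain.
Put 42 GB in drive 4; 22 GB remain.
Put 19 GB in drive 3; 7 GB remain.
Put 17 GB in drive 2; 8 GB remain.
Put 40 GB in drive 5; 24 GB remain.
5 drives × 64 GB = 320 GB; used 242 GB; unused 78 GB.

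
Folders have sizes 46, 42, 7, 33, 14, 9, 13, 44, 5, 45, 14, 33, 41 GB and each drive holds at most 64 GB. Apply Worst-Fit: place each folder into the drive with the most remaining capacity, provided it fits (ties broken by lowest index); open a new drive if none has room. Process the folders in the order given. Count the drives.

Put 46 GB in drive 1; 18 GB remain.
Put 42 GB in drive 2; 22 GB remain.
Put 7 GB in drive 2; 15 GB remain.
Put 33 GB in drive 3; 31 GB remain.
Put 14 GB in drive 3; 17 GB remain.
Put 9 GB in drive 1; 9 GB remain.
Put 13 GB in drive 3; 4 GB remain.
Put 44 GB in drive 4; 20 GB remain.
Put 5 GB in drive 4; 15 GB remain.
Put 45 GB in drive 5; 19 GB remain.
Put 14 GB in drive 5; 5 GB remain.
Put 33 GB in drive 6; 31 GB remain.
Put 41 GB in drive 7; 23 GB remain.
Final drives: [46,9] [42,7] [33,14,13] [44,5] [45,14] [33] [41].

7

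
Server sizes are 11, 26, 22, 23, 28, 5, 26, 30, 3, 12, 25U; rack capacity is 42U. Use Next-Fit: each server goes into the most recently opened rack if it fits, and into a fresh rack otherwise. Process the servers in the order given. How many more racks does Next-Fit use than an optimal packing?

Next-Fit: [11,26] [22] [23] [28,5] [26] [30,3] [12,25] → 7 racks.
7 servers exceed 21U (half the capacity), and no two of those can share a rack, so at least 7 racks are needed.
So 7 is already optimal.

0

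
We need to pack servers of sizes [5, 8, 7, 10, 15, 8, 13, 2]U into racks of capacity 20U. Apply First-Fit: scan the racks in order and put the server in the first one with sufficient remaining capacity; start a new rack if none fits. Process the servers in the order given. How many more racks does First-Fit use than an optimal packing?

0

First-Fit: [5,8,7] [10,8,2] [15] [13] → 4 racks.
Total size 68U; any packing needs at least ⌈68/20⌉ = 4 racks.
So 4 is already optimal.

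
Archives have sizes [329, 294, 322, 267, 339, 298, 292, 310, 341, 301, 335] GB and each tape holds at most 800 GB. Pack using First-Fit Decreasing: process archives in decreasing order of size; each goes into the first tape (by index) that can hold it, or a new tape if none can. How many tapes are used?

Sorted descending: 341, 339, 335, 329, 322, 310, 301, 298, 294, 292, 267.
341 GB → tape 1 (remaining 459 GB)
339 GB → tape 1 (remaining 120 GB)
335 GB → tape 2 (remaining 465 GB)
329 GB → tape 2 (remaining 136 GB)
322 GB → tape 3 (remaining 478 GB)
310 GB → tape 3 (remaining 168 GB)
301 GB → tape 4 (remaining 499 GB)
298 GB → tape 4 (remaining 201 GB)
294 GB → tape 5 (remaining 506 GB)
292 GB → tape 5 (remaining 214 GB)
267 GB → tape 6 (remaining 533 GB)

6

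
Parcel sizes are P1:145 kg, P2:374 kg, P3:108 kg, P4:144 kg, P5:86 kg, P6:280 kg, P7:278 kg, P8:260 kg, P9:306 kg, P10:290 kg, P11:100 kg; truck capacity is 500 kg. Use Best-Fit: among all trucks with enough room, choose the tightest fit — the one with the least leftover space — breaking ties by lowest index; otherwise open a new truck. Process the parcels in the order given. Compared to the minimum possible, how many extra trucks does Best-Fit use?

Best-Fit: [145,144,86,100] [374,108] [280] [278] [260] [306] [290] → 7 trucks.
6 parcels exceed 250 kg (half the capacity), and no two of those can share a truck, so at least 6 trucks are needed.
An optimal packing achieves that bound: [374,108] [306,145] [290,144] [280,100,86] [278] [260] → 6 trucks.
Excess: 7 − 6 = 1.

1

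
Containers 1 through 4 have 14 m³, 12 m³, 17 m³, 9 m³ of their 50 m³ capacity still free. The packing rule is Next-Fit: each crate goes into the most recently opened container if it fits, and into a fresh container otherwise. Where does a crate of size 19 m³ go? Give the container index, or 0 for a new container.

0

Next-Fit only looks at container 4, which has 9 m³ free.
19 m³ does not fit, so a new container is opened.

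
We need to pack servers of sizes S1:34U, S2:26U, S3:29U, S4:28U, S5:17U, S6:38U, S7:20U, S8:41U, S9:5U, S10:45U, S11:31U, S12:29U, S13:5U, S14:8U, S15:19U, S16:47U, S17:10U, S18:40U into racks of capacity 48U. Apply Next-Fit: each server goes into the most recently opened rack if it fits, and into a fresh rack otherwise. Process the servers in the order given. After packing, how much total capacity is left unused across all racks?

200

rack 1: place S1 (34U), 14U left
rack 2: place S2 (26U), 22U left
rack 3: place S3 (29U), 19U left
rack 4: place S4 (28U), 20U left
rack 4: place S5 (17U), 3U left
rack 5: place S6 (38U), 10U left
rack 6: place S7 (20U), 28U left
rack 7: place S8 (41U), 7U left
rack 7: place S9 (5U), 2U left
rack 8: place S10 (45U), 3U left
rack 9: place S11 (31U), 17U left
rack 10: place S12 (29U), 19U left
rack 10: place S13 (5U), 14U left
rack 10: place S14 (8U), 6U left
rack 11: place S15 (19U), 29U left
rack 12: place S16 (47U), 1U left
rack 13: place S17 (10U), 38U left
rack 14: place S18 (40U), 8U left
14 racks × 48U = 672U; used 472U; unused 200U.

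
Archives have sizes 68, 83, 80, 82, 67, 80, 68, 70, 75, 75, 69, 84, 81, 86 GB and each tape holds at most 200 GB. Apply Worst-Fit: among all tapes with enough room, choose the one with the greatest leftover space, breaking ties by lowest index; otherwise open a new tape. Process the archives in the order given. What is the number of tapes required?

7 tapes

tape 1: place 68 GB, 132 GB left
tape 1: place 83 GB, 49 GB left
tape 2: place 80 GB, 120 GB left
tape 2: place 82 GB, 38 GB left
tape 3: place 67 GB, 133 GB left
tape 3: place 80 GB, 53 GB left
tape 4: place 68 GB, 132 GB left
tape 4: place 70 GB, 62 GB left
tape 5: place 75 GB, 125 GB left
tape 5: place 75 GB, 50 GB left
tape 6: place 69 GB, 131 GB left
tape 6: place 84 GB, 47 GB left
tape 7: place 81 GB, 119 GB left
tape 7: place 86 GB, 33 GB left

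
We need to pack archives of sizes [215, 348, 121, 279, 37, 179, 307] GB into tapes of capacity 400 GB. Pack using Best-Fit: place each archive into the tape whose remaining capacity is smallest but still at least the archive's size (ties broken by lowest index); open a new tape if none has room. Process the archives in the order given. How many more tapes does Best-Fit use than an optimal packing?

Best-Fit: [215,121] [348,37] [279] [179] [307] → 5 tapes.
Total size 1486 GB; any packing needs at least ⌈1486/400⌉ = 4 tapes.
An optimal packing achieves that bound: [348,37] [307] [279,121] [215,179] → 4 tapes.
Excess: 5 − 4 = 1.

1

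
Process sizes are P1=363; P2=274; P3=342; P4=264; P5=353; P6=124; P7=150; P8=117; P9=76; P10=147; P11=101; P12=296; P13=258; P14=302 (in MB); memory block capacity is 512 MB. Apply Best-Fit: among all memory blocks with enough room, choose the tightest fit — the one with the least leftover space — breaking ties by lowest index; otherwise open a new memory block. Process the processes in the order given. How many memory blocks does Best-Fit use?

8

memory block 1: place P1 (363 MB), 149 MB left
memory block 2: place P2 (274 MB), 238 MB left
memory block 3: place P3 (342 MB), 170 MB left
memory block 4: place P4 (264 MB), 248 MB left
memory block 5: place P5 (353 MB), 159 MB left
memory block 1: place P6 (124 MB), 25 MB left
memory block 5: place P7 (150 MB), 9 MB left
memory block 3: place P8 (117 MB), 53 MB left
memory block 2: place P9 (76 MB), 162 MB left
memory block 2: place P10 (147 MB), 15 MB left
memory block 4: place P11 (101 MB), 147 MB left
memory block 6: place P12 (296 MB), 216 MB left
memory block 7: place P13 (258 MB), 254 MB left
memory block 8: place P14 (302 MB), 210 MB left
Final memory blocks: [363,124] [274,76,147] [342,117] [264,101] [353,150] [296] [258] [302].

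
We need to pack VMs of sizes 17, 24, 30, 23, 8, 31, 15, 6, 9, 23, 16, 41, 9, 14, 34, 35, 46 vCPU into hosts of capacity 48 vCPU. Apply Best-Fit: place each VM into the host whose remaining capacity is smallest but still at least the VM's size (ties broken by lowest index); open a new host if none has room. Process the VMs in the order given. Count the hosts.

9 hosts

Put 17 vCPU in host 1; 31 vCPU remain.
Put 24 vCPU in host 1; 7 vCPU remain.
Put 30 vCPU in host 2; 18 vCPU remain.
Put 23 vCPU in host 3; 25 vCPU remain.
Put 8 vCPU in host 2; 10 vCPU remain.
Put 31 vCPU in host 4; 17 vCPU remain.
Put 15 vCPU in host 4; 2 vCPU remain.
Put 6 vCPU in host 1; 1 vCPU remain.
Put 9 vCPU in host 2; 1 vCPU remain.
Put 23 vCPU in host 3; 2 vCPU remain.
Put 16 vCPU in host 5; 32 vCPU remain.
Put 41 vCPU in host 6; 7 vCPU remain.
Put 9 vCPU in host 5; 23 vCPU remain.
Put 14 vCPU in host 5; 9 vCPU remain.
Put 34 vCPU in host 7; 14 vCPU remain.
Put 35 vCPU in host 8; 13 vCPU remain.
Put 46 vCPU in host 9; 2 vCPU remain.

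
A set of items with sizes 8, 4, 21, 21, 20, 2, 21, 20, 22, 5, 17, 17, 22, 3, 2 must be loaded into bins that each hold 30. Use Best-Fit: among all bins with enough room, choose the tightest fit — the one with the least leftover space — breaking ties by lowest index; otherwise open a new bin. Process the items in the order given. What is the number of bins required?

Put 8 in bin 1; 22 remain.
Put 4 in bin 1; 18 remain.
Put 21 in bin 2; 9 remain.
Put 21 in bin 3; 9 remain.
Put 20 in bin 4; 10 remain.
Put 2 in bin 2; 7 remain.
Put 21 in bin 5; 9 remain.
Put 20 in bin 6; 10 remain.
Put 22 in bin 7; 8 remain.
Put 5 in bin 2; 2 remain.
Put 17 in bin 1; 1 remain.
Put 17 in bin 8; 13 remain.
Put 22 in bin 9; 8 remain.
Put 3 in bin 7; 5 remain.
Put 2 in bin 2; 0 remain.

9 bins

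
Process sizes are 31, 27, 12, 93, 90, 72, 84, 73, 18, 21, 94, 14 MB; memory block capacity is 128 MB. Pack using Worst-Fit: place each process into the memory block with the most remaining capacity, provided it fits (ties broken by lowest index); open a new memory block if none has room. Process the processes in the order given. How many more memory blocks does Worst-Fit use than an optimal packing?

Worst-Fit: [31,27,12,18] [93] [90] [72,21] [84] [73,14] [94] → 7 memory blocks.
6 processes exceed 64 MB (half the capacity), and no two of those can share a memory block, so at least 6 memory blocks are needed.
An optimal packing achieves that bound: [94,31] [93,27] [90,21,14] [84,18,12] [73] [72] → 6 memory blocks.
Excess: 7 − 6 = 1.

1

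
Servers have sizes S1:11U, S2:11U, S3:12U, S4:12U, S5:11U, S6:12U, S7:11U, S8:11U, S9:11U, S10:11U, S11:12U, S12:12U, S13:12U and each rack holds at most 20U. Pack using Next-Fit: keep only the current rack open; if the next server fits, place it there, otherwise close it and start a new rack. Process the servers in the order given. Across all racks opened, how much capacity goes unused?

111

Put S1 (11U) in rack 1; 9U remain.
Put S2 (11U) in rack 2; 9U remain.
Put S3 (12U) in rack 3; 8U remain.
Put S4 (12U) in rack 4; 8U remain.
Put S5 (11U) in rack 5; 9U remain.
Put S6 (12U) in rack 6; 8U remain.
Put S7 (11U) in rack 7; 9U remain.
Put S8 (11U) in rack 8; 9U remain.
Put S9 (11U) in rack 9; 9U remain.
Put S10 (11U) in rack 10; 9U remain.
Put S11 (12U) in rack 11; 8U remain.
Put S12 (12U) in rack 12; 8U remain.
Put S13 (12U) in rack 13; 8U remain.
13 racks × 20U = 260U; used 149U; unused 111U.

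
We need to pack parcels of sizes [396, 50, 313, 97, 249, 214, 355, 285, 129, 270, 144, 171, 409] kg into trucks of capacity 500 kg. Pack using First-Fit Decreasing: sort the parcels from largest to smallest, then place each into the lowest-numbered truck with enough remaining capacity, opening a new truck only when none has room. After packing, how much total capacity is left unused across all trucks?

418

Sorted descending: 409, 396, 355, 313, 285, 270, 249, 214, 171, 144, 129, 97, 50.
truck 1: place 409 kg, 91 kg left
truck 2: place 396 kg, 104 kg left
truck 3: place 355 kg, 145 kg left
truck 4: place 313 kg, 187 kg left
truck 5: place 285 kg, 215 kg left
truck 6: place 270 kg, 230 kg left
truck 7: place 249 kg, 251 kg left
truck 5: place 214 kg, 1 kg left
truck 4: place 171 kg, 16 kg left
truck 3: place 144 kg, 1 kg left
truck 6: place 129 kg, 101 kg left
truck 2: place 97 kg, 7 kg left
truck 1: place 50 kg, 41 kg left
7 trucks × 500 kg = 3500 kg; used 3082 kg; unused 418 kg.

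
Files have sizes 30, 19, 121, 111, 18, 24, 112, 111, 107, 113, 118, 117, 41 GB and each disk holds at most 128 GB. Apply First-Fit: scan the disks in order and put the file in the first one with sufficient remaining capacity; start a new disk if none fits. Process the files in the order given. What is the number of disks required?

10

Put 30 GB in disk 1; 98 GB remain.
Put 19 GB in disk 1; 79 GB remain.
Put 121 GB in disk 2; 7 GB remain.
Put 111 GB in disk 3; 17 GB remain.
Put 18 GB in disk 1; 61 GB remain.
Put 24 GB in disk 1; 37 GB remain.
Put 112 GB in disk 4; 16 GB remain.
Put 111 GB in disk 5; 17 GB remain.
Put 107 GB in disk 6; 21 GB remain.
Put 113 GB in disk 7; 15 GB remain.
Put 118 GB in disk 8; 10 GB remain.
Put 117 GB in disk 9; 11 GB remain.
Put 41 GB in disk 10; 87 GB remain.
Final disks: [30,19,18,24] [121] [111] [112] [111] [107] [113] [118] [117] [41].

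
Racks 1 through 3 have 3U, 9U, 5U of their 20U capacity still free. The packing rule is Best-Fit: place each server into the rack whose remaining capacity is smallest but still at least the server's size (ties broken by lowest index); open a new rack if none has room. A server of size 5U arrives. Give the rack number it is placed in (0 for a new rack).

3

Racks with room: rack 2 (9U), rack 3 (5U).
Tightest fit is rack 3 with 5U free.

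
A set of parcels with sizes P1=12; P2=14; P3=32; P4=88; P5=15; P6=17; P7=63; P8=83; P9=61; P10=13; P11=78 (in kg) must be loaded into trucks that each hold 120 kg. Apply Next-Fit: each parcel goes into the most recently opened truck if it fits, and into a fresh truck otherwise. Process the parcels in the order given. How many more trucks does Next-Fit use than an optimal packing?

Next-Fit: [12,14,32] [88,15,17] [63] [83] [61,13] [78] → 6 trucks.
5 parcels exceed 60 kg (half the capacity), and no two of those can share a truck, so at least 5 trucks are needed.
An optimal packing achieves that bound: [88,32] [83,17,15] [78,14,13,12] [63] [61] → 5 trucks.
Excess: 6 − 5 = 1.

1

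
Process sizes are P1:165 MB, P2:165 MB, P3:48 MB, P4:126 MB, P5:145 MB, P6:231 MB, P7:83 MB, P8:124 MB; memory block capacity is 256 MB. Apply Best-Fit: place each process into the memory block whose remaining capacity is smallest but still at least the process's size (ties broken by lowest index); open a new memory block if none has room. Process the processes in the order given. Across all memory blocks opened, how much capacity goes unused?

P1 (165 MB) → memory block 1 (remaining 91 MB)
P2 (165 MB) → memory block 2 (remaining 91 MB)
P3 (48 MB) → memory block 1 (remaining 43 MB)
P4 (126 MB) → memory block 3 (remaining 130 MB)
P5 (145 MB) → memory block 4 (remaining 111 MB)
P6 (231 MB) → memory block 5 (remaining 25 MB)
P7 (83 MB) → memory block 2 (remaining 8 MB)
P8 (124 MB) → memory block 3 (remaining 6 MB)
5 memory blocks × 256 MB = 1280 MB; used 1087 MB; unused 193 MB.

193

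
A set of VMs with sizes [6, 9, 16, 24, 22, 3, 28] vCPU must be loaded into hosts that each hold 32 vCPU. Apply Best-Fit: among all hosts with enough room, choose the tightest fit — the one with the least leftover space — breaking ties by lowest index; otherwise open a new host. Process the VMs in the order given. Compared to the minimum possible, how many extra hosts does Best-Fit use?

Best-Fit: [6,9,16] [24,3] [22] [28] → 4 hosts.
Total size 108 vCPU; any packing needs at least ⌈108/32⌉ = 4 hosts.
So 4 is already optimal.

0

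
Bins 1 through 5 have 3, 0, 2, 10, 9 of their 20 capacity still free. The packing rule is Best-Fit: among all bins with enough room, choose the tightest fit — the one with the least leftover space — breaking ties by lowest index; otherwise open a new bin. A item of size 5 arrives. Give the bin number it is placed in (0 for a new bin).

Bins with room: bin 4 (10), bin 5 (9).
Tightest fit is bin 5 with 9 free.

5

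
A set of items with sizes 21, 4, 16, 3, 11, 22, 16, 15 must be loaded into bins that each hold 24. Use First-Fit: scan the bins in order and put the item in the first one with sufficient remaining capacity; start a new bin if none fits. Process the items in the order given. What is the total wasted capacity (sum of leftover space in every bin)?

36

Put 21 in bin 1; 3 remain.
Put 4 in bin 2; 20 remain.
Put 16 in bin 2; 4 remain.
Put 3 in bin 1; 0 remain.
Put 11 in bin 3; 13 remain.
Put 22 in bin 4; 2 remain.
Put 16 in bin 5; 8 remain.
Put 15 in bin 6; 9 remain.
6 bins × 24 = 144; used 108; unused 36.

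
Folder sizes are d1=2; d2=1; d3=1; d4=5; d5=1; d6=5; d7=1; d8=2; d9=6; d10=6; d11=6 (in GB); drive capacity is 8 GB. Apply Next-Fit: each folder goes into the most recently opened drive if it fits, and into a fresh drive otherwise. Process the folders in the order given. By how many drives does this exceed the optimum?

1

Next-Fit: [2,1,1] [5,1] [5,1,2] [6] [6] [6] → 6 drives.
Total size 36 GB; any packing needs at least ⌈36/8⌉ = 5 drives.
An optimal packing achieves that bound: [6,2] [6,2] [6,1,1] [5,1,1] [5] → 5 drives.
Excess: 6 − 5 = 1.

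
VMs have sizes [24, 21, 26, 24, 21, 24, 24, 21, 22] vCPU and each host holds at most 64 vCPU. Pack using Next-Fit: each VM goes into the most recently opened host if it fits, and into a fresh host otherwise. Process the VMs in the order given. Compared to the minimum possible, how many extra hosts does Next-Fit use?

1

Next-Fit: [24,21] [26,24] [21,24] [24,21] [22] → 5 hosts.
Total size 207 vCPU; any packing needs at least ⌈207/64⌉ = 4 hosts.
An optimal packing achieves that bound: [26,24] [24,24] [24,22] [21,21,21] → 4 hosts.
Excess: 5 − 4 = 1.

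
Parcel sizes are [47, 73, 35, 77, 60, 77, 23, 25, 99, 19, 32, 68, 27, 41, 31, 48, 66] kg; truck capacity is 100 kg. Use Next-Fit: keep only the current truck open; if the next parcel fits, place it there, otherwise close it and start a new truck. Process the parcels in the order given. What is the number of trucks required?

Put 47 kg in truck 1; 53 kg remain.
Put 73 kg in truck 2; 27 kg remain.
Put 35 kg in truck 3; 65 kg remain.
Put 77 kg in truck 4; 23 kg remain.
Put 60 kg in truck 5; 40 kg remain.
Put 77 kg in truck 6; 23 kg remain.
Put 23 kg in truck 6; 0 kg remain.
Put 25 kg in truck 7; 75 kg remain.
Put 99 kg in truck 8; 1 kg remain.
Put 19 kg in truck 9; 81 kg remain.
Put 32 kg in truck 9; 49 kg remain.
Put 68 kg in truck 10; 32 kg remain.
Put 27 kg in truck 10; 5 kg remain.
Put 41 kg in truck 11; 59 kg remain.
Put 31 kg in truck 11; 28 kg remain.
Put 48 kg in truck 12; 52 kg remain.
Put 66 kg in truck 13; 34 kg remain.

13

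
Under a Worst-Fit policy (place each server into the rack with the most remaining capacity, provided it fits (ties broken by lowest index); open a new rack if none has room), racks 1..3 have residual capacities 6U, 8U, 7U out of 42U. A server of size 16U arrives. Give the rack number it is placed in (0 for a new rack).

No rack has ≥ 16U free, so a new rack is opened.

0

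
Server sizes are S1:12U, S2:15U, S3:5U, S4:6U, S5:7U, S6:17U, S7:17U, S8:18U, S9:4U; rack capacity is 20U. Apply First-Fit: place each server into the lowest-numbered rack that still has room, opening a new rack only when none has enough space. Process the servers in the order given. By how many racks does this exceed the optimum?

First-Fit: [12,5] [15,4] [6,7] [17] [17] [18] → 6 racks.
Total size 101U; any packing needs at least ⌈101/20⌉ = 6 racks.
So 6 is already optimal.

0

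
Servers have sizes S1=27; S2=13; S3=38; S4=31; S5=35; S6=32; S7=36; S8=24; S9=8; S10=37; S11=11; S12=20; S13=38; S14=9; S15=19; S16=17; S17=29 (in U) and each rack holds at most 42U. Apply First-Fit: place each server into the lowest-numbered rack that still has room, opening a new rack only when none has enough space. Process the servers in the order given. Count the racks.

Put S1 (27U) in rack 1; 15U remain.
Put S2 (13U) in rack 1; 2U remain.
Put S3 (38U) in rack 2; 4U remain.
Put S4 (31U) in rack 3; 11U remain.
Put S5 (35U) in rack 4; 7U remain.
Put S6 (32U) in rack 5; 10U remain.
Put S7 (36U) in rack 6; 6U remain.
Put S8 (24U) in rack 7; 18U remain.
Put S9 (8U) in rack 3; 3U remain.
Put S10 (37U) in rack 8; 5U remain.
Put S11 (11U) in rack 7; 7U remain.
Put S12 (20U) in rack 9; 22U remain.
Put S13 (38U) in rack 10; 4U remain.
Put S14 (9U) in rack 5; 1U remain.
Put S15 (19U) in rack 9; 3U remain.
Put S16 (17U) in rack 11; 25U remain.
Put S17 (29U) in rack 12; 13U remain.
Final racks: [27,13] [38] [31,8] [35] [32,9] [36] [24,11] [37] [20,19] [38] [17] [29].

12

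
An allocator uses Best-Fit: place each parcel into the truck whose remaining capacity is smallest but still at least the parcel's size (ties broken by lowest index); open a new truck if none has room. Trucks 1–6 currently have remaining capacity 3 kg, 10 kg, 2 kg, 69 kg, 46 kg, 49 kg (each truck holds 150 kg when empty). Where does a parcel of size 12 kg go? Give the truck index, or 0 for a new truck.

5

Trucks with room: truck 4 (69 kg), truck 5 (46 kg), truck 6 (49 kg).
Tightest fit is truck 5 with 46 kg free.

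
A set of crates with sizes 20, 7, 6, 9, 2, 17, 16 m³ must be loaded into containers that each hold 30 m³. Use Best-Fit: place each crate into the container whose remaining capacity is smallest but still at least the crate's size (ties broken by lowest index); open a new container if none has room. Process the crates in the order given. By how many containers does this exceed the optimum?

Best-Fit: [20,7,2] [6,9] [17] [16] → 4 containers.
Total size 77 m³; any packing needs at least ⌈77/30⌉ = 3 containers.
An optimal packing achieves that bound: [20,9] [17,7,6] [16,2] → 3 containers.
Excess: 4 − 3 = 1.

1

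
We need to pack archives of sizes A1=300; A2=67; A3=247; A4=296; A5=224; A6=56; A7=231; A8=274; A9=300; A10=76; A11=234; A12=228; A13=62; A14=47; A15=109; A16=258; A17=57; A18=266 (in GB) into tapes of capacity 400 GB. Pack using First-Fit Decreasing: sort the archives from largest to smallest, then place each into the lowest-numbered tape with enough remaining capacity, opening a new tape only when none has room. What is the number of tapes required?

Sorted descending: 300, 300, 296, 274, 266, 258, 247, 234, 231, 228, 224, 109, 76, 67, 62, 57, 56, 47.
300 GB → tape 1 (remaining 100 GB)
300 GB → tape 2 (remaining 100 GB)
296 GB → tape 3 (remaining 104 GB)
274 GB → tape 4 (remaining 126 GB)
266 GB → tape 5 (remaining 134 GB)
258 GB → tape 6 (remaining 142 GB)
247 GB → tape 7 (remaining 153 GB)
234 GB → tape 8 (remaining 166 GB)
231 GB → tape 9 (remaining 169 GB)
228 GB → tape 10 (remaining 172 GB)
224 GB → tape 11 (remaining 176 GB)
109 GB → tape 4 (remaining 17 GB)
76 GB → tape 1 (remaining 24 GB)
67 GB → tape 2 (remaining 33 GB)
62 GB → tape 3 (remaining 42 GB)
57 GB → tape 5 (remaining 77 GB)
56 GB → tape 5 (remaining 21 GB)
47 GB → tape 6 (remaining 95 GB)
Final tapes: [300,76] [300,67] [296,62] [274,109] [266,57,56] [258,47] [247] [234] [231] [228] [224].

11 tapes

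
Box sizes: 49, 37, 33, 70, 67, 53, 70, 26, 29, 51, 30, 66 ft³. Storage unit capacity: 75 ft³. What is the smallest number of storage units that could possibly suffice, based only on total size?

Total size = 49 + 37 + 33 + 70 + 67 + 53 + 70 + 26 + 29 + 51 + 30 + 66 = 581 ft³.
⌈581 / 75⌉ = 8.

8 storage units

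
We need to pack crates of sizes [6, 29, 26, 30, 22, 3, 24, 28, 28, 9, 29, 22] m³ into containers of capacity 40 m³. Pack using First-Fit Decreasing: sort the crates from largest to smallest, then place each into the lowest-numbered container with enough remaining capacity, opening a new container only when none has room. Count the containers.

Sorted descending: 30, 29, 29, 28, 28, 26, 24, 22, 22, 9, 6, 3.
container 1: place 30 m³, 10 m³ left
container 2: place 29 m³, 11 m³ left
container 3: place 29 m³, 11 m³ left
container 4: place 28 m³, 12 m³ left
container 5: place 28 m³, 12 m³ left
container 6: place 26 m³, 14 m³ left
container 7: place 24 m³, 16 m³ left
container 8: place 22 m³, 18 m³ left
container 9: place 22 m³, 18 m³ left
container 1: place 9 m³, 1 m³ left
container 2: place 6 m³, 5 m³ left
container 2: place 3 m³, 2 m³ left
Final containers: [30,9] [29,6,3] [29] [28] [28] [26] [24] [22] [22].

9 containers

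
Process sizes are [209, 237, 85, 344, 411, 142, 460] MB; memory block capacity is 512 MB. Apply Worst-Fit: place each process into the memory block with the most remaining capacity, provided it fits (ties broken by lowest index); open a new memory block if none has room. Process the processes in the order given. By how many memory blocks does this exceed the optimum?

Worst-Fit: [209,237] [85,344] [411] [142] [460] → 5 memory blocks.
Total size 1888 MB; any packing needs at least ⌈1888/512⌉ = 4 memory blocks.
An optimal packing achieves that bound: [460] [411,85] [344,142] [237,209] → 4 memory blocks.
Excess: 5 − 4 = 1.

1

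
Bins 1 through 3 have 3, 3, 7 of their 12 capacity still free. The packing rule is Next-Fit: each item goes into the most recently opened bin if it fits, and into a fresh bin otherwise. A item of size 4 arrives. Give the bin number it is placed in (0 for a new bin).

Next-Fit only looks at bin 3, which has 7 free.
4 fits there.

3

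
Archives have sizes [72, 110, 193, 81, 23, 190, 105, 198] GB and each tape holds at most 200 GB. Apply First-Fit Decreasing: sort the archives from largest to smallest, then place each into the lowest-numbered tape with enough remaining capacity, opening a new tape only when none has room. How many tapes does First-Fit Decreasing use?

Sorted descending: 198, 193, 190, 110, 105, 81, 72, 23.
Put 198 GB in tape 1; 2 GB remain.
Put 193 GB in tape 2; 7 GB remain.
Put 190 GB in tape 3; 10 GB remain.
Put 110 GB in tape 4; 90 GB remain.
Put 105 GB in tape 5; 95 GB remain.
Put 81 GB in tape 4; 9 GB remain.
Put 72 GB in tape 5; 23 GB remain.
Put 23 GB in tape 5; 0 GB remain.
Final tapes: [198] [193] [190] [110,81] [105,72,23].

5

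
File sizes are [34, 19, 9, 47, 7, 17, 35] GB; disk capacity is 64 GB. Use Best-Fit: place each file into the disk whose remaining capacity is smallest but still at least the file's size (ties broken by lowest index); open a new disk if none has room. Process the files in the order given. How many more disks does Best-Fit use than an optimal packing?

Best-Fit: [34,19,9] [47,7] [17,35] → 3 disks.
Total size 168 GB; any packing needs at least ⌈168/64⌉ = 3 disks.
So 3 is already optimal.

0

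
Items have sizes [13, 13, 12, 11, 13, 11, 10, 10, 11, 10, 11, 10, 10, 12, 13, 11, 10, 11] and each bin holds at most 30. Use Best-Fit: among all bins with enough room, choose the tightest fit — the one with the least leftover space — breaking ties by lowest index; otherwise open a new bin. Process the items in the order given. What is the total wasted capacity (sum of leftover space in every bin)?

Put 13 in bin 1; 17 remain.
Put 13 in bin 1; 4 remain.
Put 12 in bin 2; 18 remain.
Put 11 in bin 2; 7 remain.
Put 13 in bin 3; 17 remain.
Put 11 in bin 3; 6 remain.
Put 10 in bin 4; 20 remain.
Put 10 in bin 4; 10 remain.
Put 11 in bin 5; 19 remain.
Put 10 in bin 4; 0 remain.
Put 11 in bin 5; 8 remain.
Put 10 in bin 6; 20 remain.
Put 10 in bin 6; 10 remain.
Put 12 in bin 7; 18 remain.
Put 13 in bin 7; 5 remain.
Put 11 in bin 8; 19 remain.
Put 10 in bin 6; 0 remain.
Put 11 in bin 8; 8 remain.
8 bins × 30 = 240; used 202; unused 38.

38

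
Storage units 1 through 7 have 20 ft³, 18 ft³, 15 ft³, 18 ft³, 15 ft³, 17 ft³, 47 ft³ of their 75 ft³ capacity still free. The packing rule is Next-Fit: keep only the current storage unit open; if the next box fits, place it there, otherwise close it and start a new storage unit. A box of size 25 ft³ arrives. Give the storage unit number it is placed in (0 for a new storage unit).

Next-Fit only looks at storage unit 7, which has 47 ft³ free.
25 ft³ fits there.

7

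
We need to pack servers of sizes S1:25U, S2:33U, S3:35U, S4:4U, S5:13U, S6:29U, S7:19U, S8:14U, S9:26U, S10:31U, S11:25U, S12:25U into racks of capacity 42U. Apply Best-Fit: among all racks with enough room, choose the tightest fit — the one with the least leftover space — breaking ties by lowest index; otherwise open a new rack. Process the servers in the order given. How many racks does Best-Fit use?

Put S1 (25U) in rack 1; 17U remain.
Put S2 (33U) in rack 2; 9U remain.
Put S3 (35U) in rack 3; 7U remain.
Put S4 (4U) in rack 3; 3U remain.
Put S5 (13U) in rack 1; 4U remain.
Put S6 (29U) in rack 4; 13U remain.
Put S7 (19U) in rack 5; 23U remain.
Put S8 (14U) in rack 5; 9U remain.
Put S9 (26U) in rack 6; 16U remain.
Put S10 (31U) in rack 7; 11U remain.
Put S11 (25U) in rack 8; 17U remain.
Put S12 (25U) in rack 9; 17U remain.
Final racks: [25,13] [33] [35,4] [29] [19,14] [26] [31] [25] [25].

9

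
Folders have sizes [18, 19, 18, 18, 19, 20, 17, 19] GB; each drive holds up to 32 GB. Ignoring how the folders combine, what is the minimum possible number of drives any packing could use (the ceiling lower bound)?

Total size = 18 + 19 + 18 + 18 + 19 + 20 + 17 + 19 = 148 GB.
⌈148 / 32⌉ = 5.

5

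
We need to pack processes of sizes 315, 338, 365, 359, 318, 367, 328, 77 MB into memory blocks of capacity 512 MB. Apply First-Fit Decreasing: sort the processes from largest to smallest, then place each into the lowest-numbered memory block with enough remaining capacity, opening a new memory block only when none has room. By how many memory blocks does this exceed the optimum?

First-Fit Decreasing: [367,77] [365] [359] [338] [328] [318] [315] → 7 memory blocks.
7 processes exceed 256 MB (half the capacity), and no two of those can share a memory block, so at least 7 memory blocks are needed.
So 7 is already optimal.

0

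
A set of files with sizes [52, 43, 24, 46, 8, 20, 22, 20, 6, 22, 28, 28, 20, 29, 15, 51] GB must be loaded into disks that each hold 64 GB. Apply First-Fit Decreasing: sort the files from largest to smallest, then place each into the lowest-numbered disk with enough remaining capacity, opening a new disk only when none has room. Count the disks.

8 disks

Sorted descending: 52, 51, 46, 43, 29, 28, 28, 24, 22, 22, 20, 20, 20, 15, 8, 6.
disk 1: place 52 GB, 12 GB left
disk 2: place 51 GB, 13 GB left
disk 3: place 46 GB, 18 GB left
disk 4: place 43 GB, 21 GB left
disk 5: place 29 GB, 35 GB left
disk 5: place 28 GB, 7 GB left
disk 6: place 28 GB, 36 GB left
disk 6: place 24 GB, 12 GB left
disk 7: place 22 GB, 42 GB left
disk 7: place 22 GB, 20 GB left
disk 4: place 20 GB, 1 GB left
disk 7: place 20 GB, 0 GB left
disk 8: place 20 GB, 44 GB left
disk 3: place 15 GB, 3 GB left
disk 1: place 8 GB, 4 GB left
disk 2: place 6 GB, 7 GB left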